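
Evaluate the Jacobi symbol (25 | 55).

Reciprocity: 25 ≡ 1 and 55 ≡ 3 (mod 4), so (25/55) = +(55/25).
Reduce top mod 25: now compute (5/25).
Reciprocity: 5 ≡ 1 and 25 ≡ 1 (mod 4), so (5/25) = +(25/5).
Reduce top mod 5: now compute (0/5).
Top reduces to 0: gcd > 1, so the symbol is 0.

0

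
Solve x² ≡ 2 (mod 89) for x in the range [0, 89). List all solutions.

89 ≡ 1 (mod 4), so we find a root by search.
Trying successive values, 25² = 625 ≡ 2 (mod 89). The other root is 89 − 25 = 64.

25, 64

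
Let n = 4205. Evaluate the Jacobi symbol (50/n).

0

Pull out 2: since 4205 ≡ 5 (mod 8), (2/4205) = -1.
Reciprocity: 25 ≡ 1 and 4205 ≡ 1 (mod 4), so (25/4205) = +(4205/25).
Reduce top mod 25: now compute (5/25).
Reciprocity: 5 ≡ 1 and 25 ≡ 1 (mod 4), so (5/25) = +(25/5).
Reduce top mod 5: now compute (0/5).
Top reduces to 0: gcd > 1, so the symbol is 0.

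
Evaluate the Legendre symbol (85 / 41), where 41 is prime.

First reduce: 85 ≡ 3 (mod 41).
Reciprocity: 3 ≡ 3 and 41 ≡ 1 (mod 4), so (3/41) = +(41/3).
Reduce top mod 3: now compute (2/3).
Pull out 2: since 3 ≡ 3 (mod 8), (2/3) = -1.
Reached (1/3) = 1. Collecting the sign flips along the way, the symbol is -1.

-1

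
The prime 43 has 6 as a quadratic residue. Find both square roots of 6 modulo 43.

Since 43 ≡ 3 (mod 4), a square root of 6 is 6^((43+1)/4) = 6^11 mod 43.
Repeated squaring: 6^2≡36, 6^4≡6, 6^8≡36 (mod 43).
6^11 = 6^(8+2+1) ≡ 36 (mod 43).
Check: 36² = 1296 ≡ 6 (mod 43). The two roots are 7 and 36.

7, 36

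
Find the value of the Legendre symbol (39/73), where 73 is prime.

-1

Reciprocity: 39 ≡ 3 and 73 ≡ 1 (mod 4), so (39/73) = +(73/39).
Reduce top mod 39: now compute (34/39).
Pull out 2: since 39 ≡ 7 (mod 8), (2/39) = +1.
Reciprocity: 17 ≡ 1 and 39 ≡ 3 (mod 4), so (17/39) = +(39/17).
Reduce top mod 17: now compute (5/17).
Reciprocity: 5 ≡ 1 and 17 ≡ 1 (mod 4), so (5/17) = +(17/5).
Reduce top mod 5: now compute (2/5).
Pull out 2: since 5 ≡ 5 (mod 8), (2/5) = -1.
Reached (1/5) = 1. Collecting the sign flips along the way, the symbol is -1.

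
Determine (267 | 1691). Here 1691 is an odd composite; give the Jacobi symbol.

Reciprocity: 267 ≡ 3 and 1691 ≡ 3 (mod 4), so (267/1691) = −(1691/267).
Reduce top mod 267: now compute (89/267).
Reciprocity: 89 ≡ 1 and 267 ≡ 3 (mod 4), so (89/267) = +(267/89).
Reduce top mod 89: now compute (0/89).
Top reduces to 0: gcd > 1, so the symbol is 0.

0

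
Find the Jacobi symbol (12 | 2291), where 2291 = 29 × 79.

Pull out 2^2: since 2291 ≡ 3 (mod 8), (2/2291) = -1, so (2/2291)^2 = +1.
Reciprocity: 3 ≡ 3 and 2291 ≡ 3 (mod 4), so (3/2291) = −(2291/3).
Reduce top mod 3: now compute (2/3).
Pull out 2: since 3 ≡ 3 (mod 8), (2/3) = -1.
Reached (1/3) = 1. Collecting the sign flips along the way, the symbol is +1.

1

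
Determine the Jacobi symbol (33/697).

1

Reciprocity: 33 ≡ 1 and 697 ≡ 1 (mod 4), so (33/697) = +(697/33).
Reduce top mod 33: now compute (4/33).
Pull out 2^2: since 33 ≡ 1 (mod 8), (2/33) = +1, so (2/33)^2 = +1.
Reached (1/33) = 1. Collecting the sign flips along the way, the symbol is +1.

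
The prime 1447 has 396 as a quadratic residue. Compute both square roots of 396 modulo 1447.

167, 1280

Since 1447 ≡ 3 (mod 4), a square root of 396 is 396^((1447+1)/4) = 396^362 mod 1447.
Repeated squaring: 396^2≡540, 396^4≡753, 396^8≡1232, 396^16≡1368, 396^32≡453, 396^64≡1182, 396^128≡769, 396^256≡985 (mod 1447).
396^362 = 396^(256+64+32+8+2) ≡ 167 (mod 1447).
Check: 167² = 27889 ≡ 396 (mod 1447). The two roots are 167 and 1280.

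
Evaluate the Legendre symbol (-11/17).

-1

First reduce: -11 ≡ 6 (mod 17).
Pull out 2: since 17 ≡ 1 (mod 8), (2/17) = +1.
Reciprocity: 3 ≡ 3 and 17 ≡ 1 (mod 4), so (3/17) = +(17/3).
Reduce top mod 3: now compute (2/3).
Pull out 2: since 3 ≡ 3 (mod 8), (2/3) = -1.
Reached (1/3) = 1. Collecting the sign flips along the way, the symbol is -1.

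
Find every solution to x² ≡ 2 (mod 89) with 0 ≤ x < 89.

89 ≡ 1 (mod 4), so we find a root by search.
Trying successive values, 25² = 625 ≡ 2 (mod 89). The other root is 89 − 25 = 64.

25, 64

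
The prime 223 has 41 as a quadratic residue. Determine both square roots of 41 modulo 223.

Since 223 ≡ 3 (mod 4), a square root of 41 is 41^((223+1)/4) = 41^56 mod 223.
Repeated squaring: 41^2≡120, 41^4≡128, 41^8≡105, 41^16≡98, 41^32≡15 (mod 223).
41^56 = 41^(32+16+8) ≡ 34 (mod 223).
Check: 34² = 1156 ≡ 41 (mod 223). The two roots are 34 and 189.

34, 189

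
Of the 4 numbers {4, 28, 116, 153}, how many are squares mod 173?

2

(4/173) = +1 → QR.
(28/173) = -1 → non-residue.
(116/173) = +1 → QR.
(153/173) = -1 → non-residue.
Total quadratic residues among the 4: 2.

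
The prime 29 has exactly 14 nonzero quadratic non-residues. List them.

Square k = 1,…,14 (k and 29−k give the same square):
1²=1, 2²=4, 3²=9, 4²=16, 5²=25, 6²≡7, 7²≡20, 8²≡6, 9²≡23, 10²≡13, 11²≡5, 12²≡28, 13²≡24, 14²≡22 (mod 29).
The residues are {1, 4, 5, 6, 7, 9, 13, 16, 20, 22, 23, 24, 25, 28}; the non-residues are the remaining 14 nonzero classes.

2,3,8,10,11,12,14,15,17,18,19,21,26,27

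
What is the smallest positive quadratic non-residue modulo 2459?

2

(2/2459) = −1, so 2 is the smallest positive non-residue mod 2459.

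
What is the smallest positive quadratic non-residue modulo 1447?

3

(2/1447) = +1, so 2 is a residue.
(3/1447) = −1, so 3 is the smallest positive non-residue mod 1447.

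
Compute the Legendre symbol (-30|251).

1

First reduce: -30 ≡ 221 (mod 251).
Reciprocity: 221 ≡ 1 and 251 ≡ 3 (mod 4), so (221/251) = +(251/221).
Reduce top mod 221: now compute (30/221).
Pull out 2: since 221 ≡ 5 (mod 8), (2/221) = -1.
Reciprocity: 15 ≡ 3 and 221 ≡ 1 (mod 4), so (15/221) = +(221/15).
Reduce top mod 15: now compute (11/15).
Reciprocity: 11 ≡ 3 and 15 ≡ 3 (mod 4), so (11/15) = −(15/11).
Reduce top mod 11: now compute (4/11).
Pull out 2^2: since 11 ≡ 3 (mod 8), (2/11) = -1, so (2/11)^2 = +1.
Reached (1/11) = 1. Collecting the sign flips along the way, the symbol is +1.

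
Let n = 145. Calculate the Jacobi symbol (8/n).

1

Pull out 2^3: since 145 ≡ 1 (mod 8), (2/145) = +1, so (2/145)^3 = +1.
Reached (1/145) = 1. Collecting the sign flips along the way, the symbol is +1.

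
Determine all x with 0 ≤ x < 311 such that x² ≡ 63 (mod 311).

Since 311 ≡ 3 (mod 4), a square root of 63 is 63^((311+1)/4) = 63^78 mod 311.
Repeated squaring: 63^2≡237, 63^4≡189, 63^8≡267, 63^16≡70, 63^32≡235, 63^64≡178 (mod 311).
63^78 = 63^(64+8+4+2) ≡ 109 (mod 311).
Check: 109² = 11881 ≡ 63 (mod 311). The two roots are 109 and 202.

109, 202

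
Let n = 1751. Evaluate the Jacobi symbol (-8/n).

-1

First reduce: -8 ≡ 1743 (mod 1751).
Reciprocity: 1743 ≡ 3 and 1751 ≡ 3 (mod 4), so (1743/1751) = −(1751/1743).
Reduce top mod 1743: now compute (8/1743).
Pull out 2^3: since 1743 ≡ 7 (mod 8), (2/1743) = +1, so (2/1743)^3 = +1.
Reached (1/1743) = 1. Collecting the sign flips along the way, the symbol is -1.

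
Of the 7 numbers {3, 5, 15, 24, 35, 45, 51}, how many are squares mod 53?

(3/53) = -1 → non-residue.
(5/53) = -1 → non-residue.
(15/53) = +1 → QR.
(24/53) = +1 → QR.
(35/53) = -1 → non-residue.
(45/53) = -1 → non-residue.
(51/53) = -1 → non-residue.
Total quadratic residues among the 7: 2.

2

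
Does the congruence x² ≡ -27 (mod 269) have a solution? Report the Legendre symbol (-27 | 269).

-1

First reduce: -27 ≡ 242 (mod 269).
Pull out 2: since 269 ≡ 5 (mod 8), (2/269) = -1.
Reciprocity: 121 ≡ 1 and 269 ≡ 1 (mod 4), so (121/269) = +(269/121).
Reduce top mod 121: now compute (27/121).
Reciprocity: 27 ≡ 3 and 121 ≡ 1 (mod 4), so (27/121) = +(121/27).
Reduce top mod 27: now compute (13/27).
Reciprocity: 13 ≡ 1 and 27 ≡ 3 (mod 4), so (13/27) = +(27/13).
Reduce top mod 13: now compute (1/13).
Reached (1/13) = 1. Collecting the sign flips along the way, the symbol is -1.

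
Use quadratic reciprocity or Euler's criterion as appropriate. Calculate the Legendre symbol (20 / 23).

-1

Pull out 2^2: since 23 ≡ 7 (mod 8), (2/23) = +1, so (2/23)^2 = +1.
Reciprocity: 5 ≡ 1 and 23 ≡ 3 (mod 4), so (5/23) = +(23/5).
Reduce top mod 5: now compute (3/5).
Reciprocity: 3 ≡ 3 and 5 ≡ 1 (mod 4), so (3/5) = +(5/3).
Reduce top mod 3: now compute (2/3).
Pull out 2: since 3 ≡ 3 (mod 8), (2/3) = -1.
Reached (1/3) = 1. Collecting the sign flips along the way, the symbol is -1.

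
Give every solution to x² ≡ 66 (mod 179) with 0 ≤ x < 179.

31, 148

Since 179 ≡ 3 (mod 4), a square root of 66 is 66^((179+1)/4) = 66^45 mod 179.
Repeated squaring: 66^2≡60, 66^4≡20, 66^8≡42, 66^16≡153, 66^32≡139 (mod 179).
66^45 = 66^(32+8+4+1) ≡ 31 (mod 179).
Check: 31² = 961 ≡ 66 (mod 179). The two roots are 31 and 148.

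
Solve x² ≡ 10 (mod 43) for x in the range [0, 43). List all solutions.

Since 43 ≡ 3 (mod 4), a square root of 10 is 10^((43+1)/4) = 10^11 mod 43.
Repeated squaring: 10^2≡14, 10^4≡24, 10^8≡17 (mod 43).
10^11 = 10^(8+2+1) ≡ 15 (mod 43).
Check: 15² = 225 ≡ 10 (mod 43). The two roots are 15 and 28.

15, 28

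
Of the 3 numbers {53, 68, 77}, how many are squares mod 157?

(53/157) = -1 → non-residue.
(68/157) = +1 → QR.
(77/157) = -1 → non-residue.
Total quadratic residues among the 3: 1.

1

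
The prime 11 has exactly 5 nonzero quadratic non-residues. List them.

2,6,7,8,10

Square k = 1,…,5 (k and 11−k give the same square):
1²=1, 2²=4, 3²=9, 4²≡5, 5²≡3 (mod 11).
The residues are {1, 3, 4, 5, 9}; the non-residues are the remaining 5 nonzero classes.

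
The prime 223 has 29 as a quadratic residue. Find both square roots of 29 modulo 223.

67, 156

Since 223 ≡ 3 (mod 4), a square root of 29 is 29^((223+1)/4) = 29^56 mod 223.
Repeated squaring: 29^2≡172, 29^4≡148, 29^8≡50, 29^16≡47, 29^32≡202 (mod 223).
29^56 = 29^(32+16+8) ≡ 156 (mod 223).
Check: 156² = 24336 ≡ 29 (mod 223). The two roots are 67 and 156.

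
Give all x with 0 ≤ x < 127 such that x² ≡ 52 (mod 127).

Since 127 ≡ 3 (mod 4), a square root of 52 is 52^((127+1)/4) = 52^32 mod 127.
Repeated squaring: 52^2≡37, 52^4≡99, 52^8≡22, 52^16≡103, 52^32≡68 (mod 127).
52^32 = 52^(32) ≡ 68 (mod 127).
Check: 68² = 4624 ≡ 52 (mod 127). The two roots are 59 and 68.

59, 68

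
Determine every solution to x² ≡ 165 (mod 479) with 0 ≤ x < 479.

Since 479 ≡ 3 (mod 4), a square root of 165 is 165^((479+1)/4) = 165^120 mod 479.
Repeated squaring: 165^2≡401, 165^4≡336, 165^8≡331, 165^16≡349, 165^32≡135, 165^64≡23 (mod 479).
165^120 = 165^(64+32+16+8) ≡ 278 (mod 479).
Check: 278² = 77284 ≡ 165 (mod 479). The two roots are 201 and 278.

201, 278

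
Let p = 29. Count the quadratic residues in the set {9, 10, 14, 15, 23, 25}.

3

(9/29) = +1 → QR.
(10/29) = -1 → non-residue.
(14/29) = -1 → non-residue.
(15/29) = -1 → non-residue.
(23/29) = +1 → QR.
(25/29) = +1 → QR.
Total quadratic residues among the 6: 3.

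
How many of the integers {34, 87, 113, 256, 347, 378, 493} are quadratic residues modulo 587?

5

(34/587) = -1 → non-residue.
(87/587) = +1 → QR.
(113/587) = +1 → QR.
(256/587) = +1 → QR.
(347/587) = +1 → QR.
(378/587) = -1 → non-residue.
(493/587) = +1 → QR.
Total quadratic residues among the 7: 5.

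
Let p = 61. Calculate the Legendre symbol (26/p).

Pull out 2: since 61 ≡ 5 (mod 8), (2/61) = -1.
Reciprocity: 13 ≡ 1 and 61 ≡ 1 (mod 4), so (13/61) = +(61/13).
Reduce top mod 13: now compute (9/13).
Reciprocity: 9 ≡ 1 and 13 ≡ 1 (mod 4), so (9/13) = +(13/9).
Reduce top mod 9: now compute (4/9).
Pull out 2^2: since 9 ≡ 1 (mod 8), (2/9) = +1, so (2/9)^2 = +1.
Reached (1/9) = 1. Collecting the sign flips along the way, the symbol is -1.

-1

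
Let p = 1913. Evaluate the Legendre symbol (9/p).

1

Reciprocity: 9 ≡ 1 and 1913 ≡ 1 (mod 4), so (9/1913) = +(1913/9).
Reduce top mod 9: now compute (5/9).
Reciprocity: 5 ≡ 1 and 9 ≡ 1 (mod 4), so (5/9) = +(9/5).
Reduce top mod 5: now compute (4/5).
Pull out 2^2: since 5 ≡ 5 (mod 8), (2/5) = -1, so (2/5)^2 = +1.
Reached (1/5) = 1. Collecting the sign flips along the way, the symbol is +1.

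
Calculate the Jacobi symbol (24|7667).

Pull out 2^3: since 7667 ≡ 3 (mod 8), (2/7667) = -1, so (2/7667)^3 = -1.
Reciprocity: 3 ≡ 3 and 7667 ≡ 3 (mod 4), so (3/7667) = −(7667/3).
Reduce top mod 3: now compute (2/3).
Pull out 2: since 3 ≡ 3 (mod 8), (2/3) = -1.
Reached (1/3) = 1. Collecting the sign flips along the way, the symbol is -1.

-1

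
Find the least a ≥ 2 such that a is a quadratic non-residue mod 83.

(2/83) = −1, so 2 is the smallest positive non-residue mod 83.

2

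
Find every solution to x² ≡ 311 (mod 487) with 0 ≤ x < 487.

Since 487 ≡ 3 (mod 4), a square root of 311 is 311^((487+1)/4) = 311^122 mod 487.
Repeated squaring: 311^2≡295, 311^4≡339, 311^8≡476, 311^16≡121, 311^32≡31, 311^64≡474 (mod 487).
311^122 = 311^(64+32+16+8+2) ≡ 382 (mod 487).
Check: 382² = 145924 ≡ 311 (mod 487). The two roots are 105 and 382.

105, 382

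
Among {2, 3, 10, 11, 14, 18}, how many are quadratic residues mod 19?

(2/19) = -1 → non-residue.
(3/19) = -1 → non-residue.
(10/19) = -1 → non-residue.
(11/19) = +1 → QR.
(14/19) = -1 → non-residue.
(18/19) = -1 → non-residue.
Total quadratic residues among the 6: 1.

1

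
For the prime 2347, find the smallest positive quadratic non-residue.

2

(2/2347) = −1, so 2 is the smallest positive non-residue mod 2347.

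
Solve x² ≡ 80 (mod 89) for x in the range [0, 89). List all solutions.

13, 76

89 ≡ 1 (mod 4), so we find a root by search.
Trying successive values, 13² = 169 ≡ 80 (mod 89). The other root is 89 − 13 = 76.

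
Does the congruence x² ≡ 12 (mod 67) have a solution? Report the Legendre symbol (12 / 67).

-1

Pull out 2^2: since 67 ≡ 3 (mod 8), (2/67) = -1, so (2/67)^2 = +1.
Reciprocity: 3 ≡ 3 and 67 ≡ 3 (mod 4), so (3/67) = −(67/3).
Reduce top mod 3: now compute (1/3).
Reached (1/3) = 1. Collecting the sign flips along the way, the symbol is -1.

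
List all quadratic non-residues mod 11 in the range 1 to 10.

Square k = 1,…,5 (k and 11−k give the same square):
1²=1, 2²=4, 3²=9, 4²≡5, 5²≡3 (mod 11).
The residues are {1, 3, 4, 5, 9}; the non-residues are the remaining 5 nonzero classes.

2, 6, 7, 8, 10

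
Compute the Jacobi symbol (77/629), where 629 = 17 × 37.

Reciprocity: 77 ≡ 1 and 629 ≡ 1 (mod 4), so (77/629) = +(629/77).
Reduce top mod 77: now compute (13/77).
Reciprocity: 13 ≡ 1 and 77 ≡ 1 (mod 4), so (13/77) = +(77/13).
Reduce top mod 13: now compute (12/13).
Pull out 2^2: since 13 ≡ 5 (mod 8), (2/13) = -1, so (2/13)^2 = +1.
Reciprocity: 3 ≡ 3 and 13 ≡ 1 (mod 4), so (3/13) = +(13/3).
Reduce top mod 3: now compute (1/3).
Reached (1/3) = 1. Collecting the sign flips along the way, the symbol is +1.

1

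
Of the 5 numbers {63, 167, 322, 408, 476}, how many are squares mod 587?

(63/587) = +1 → QR.
(167/587) = +1 → QR.
(322/587) = +1 → QR.
(408/587) = -1 → non-residue.
(476/587) = +1 → QR.
Total quadratic residues among the 5: 4.

4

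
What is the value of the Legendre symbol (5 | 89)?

1

Euler's criterion: (5/89) ≡ 5^44 (mod 89).
5^2 ≡ 25 (mod 89)
5^4 ≡ 2 (mod 89)
5^8 ≡ 4 (mod 89)
5^16 ≡ 16 (mod 89)
5^32 ≡ 78 (mod 89)
5^44 = 5^(32+8+4) ≡ 1 (mod 89).
Result is 1, so (5/89) = 1.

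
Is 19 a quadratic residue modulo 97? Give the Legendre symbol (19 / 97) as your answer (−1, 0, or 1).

Reciprocity: 19 ≡ 3 and 97 ≡ 1 (mod 4), so (19/97) = +(97/19).
Reduce top mod 19: now compute (2/19).
Pull out 2: since 19 ≡ 3 (mod 8), (2/19) = -1.
Reached (1/19) = 1. Collecting the sign flips along the way, the symbol is -1.

-1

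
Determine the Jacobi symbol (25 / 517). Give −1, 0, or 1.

Reciprocity: 25 ≡ 1 and 517 ≡ 1 (mod 4), so (25/517) = +(517/25).
Reduce top mod 25: now compute (17/25).
Reciprocity: 17 ≡ 1 and 25 ≡ 1 (mod 4), so (17/25) = +(25/17).
Reduce top mod 17: now compute (8/17).
Pull out 2^3: since 17 ≡ 1 (mod 8), (2/17) = +1, so (2/17)^3 = +1.
Reached (1/17) = 1. Collecting the sign flips along the way, the symbol is +1.

1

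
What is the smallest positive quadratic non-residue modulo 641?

(2/641) = +1, so 2 is a residue.
(3/641) = −1, so 3 is the smallest positive non-residue mod 641.

3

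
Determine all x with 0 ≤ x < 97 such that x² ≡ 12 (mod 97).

20, 77

97 ≡ 1 (mod 4), so we find a root by search.
Trying successive values, 20² = 400 ≡ 12 (mod 97). The other root is 97 − 20 = 77.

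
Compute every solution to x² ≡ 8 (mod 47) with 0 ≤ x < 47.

14, 33

Since 47 ≡ 3 (mod 4), a square root of 8 is 8^((47+1)/4) = 8^12 mod 47.
Repeated squaring: 8^2≡17, 8^4≡7, 8^8≡2 (mod 47).
8^12 = 8^(8+4) ≡ 14 (mod 47).
Check: 14² = 196 ≡ 8 (mod 47). The two roots are 14 and 33.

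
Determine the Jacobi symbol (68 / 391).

Pull out 2^2: since 391 ≡ 7 (mod 8), (2/391) = +1, so (2/391)^2 = +1.
Reciprocity: 17 ≡ 1 and 391 ≡ 3 (mod 4), so (17/391) = +(391/17).
Reduce top mod 17: now compute (0/17).
Top reduces to 0: gcd > 1, so the symbol is 0.

0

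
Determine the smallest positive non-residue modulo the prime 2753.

3

(2/2753) = +1, so 2 is a residue.
(3/2753) = −1, so 3 is the smallest positive non-residue mod 2753.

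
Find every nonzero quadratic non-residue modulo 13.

Square k = 1,…,6 (k and 13−k give the same square):
1²=1, 2²=4, 3²=9, 4²≡3, 5²≡12, 6²≡10 (mod 13).
The residues are {1, 3, 4, 9, 10, 12}; the non-residues are the remaining 6 nonzero classes.

2,5,6,7,8,11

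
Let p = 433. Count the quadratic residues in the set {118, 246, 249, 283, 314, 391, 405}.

(118/433) = +1 → QR.
(246/433) = +1 → QR.
(249/433) = -1 → non-residue.
(283/433) = +1 → QR.
(314/433) = -1 → non-residue.
(391/433) = -1 → non-residue.
(405/433) = -1 → non-residue.
Total quadratic residues among the 7: 3.

3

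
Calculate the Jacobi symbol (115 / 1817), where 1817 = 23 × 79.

Reciprocity: 115 ≡ 3 and 1817 ≡ 1 (mod 4), so (115/1817) = +(1817/115).
Reduce top mod 115: now compute (92/115).
Pull out 2^2: since 115 ≡ 3 (mod 8), (2/115) = -1, so (2/115)^2 = +1.
Reciprocity: 23 ≡ 3 and 115 ≡ 3 (mod 4), so (23/115) = −(115/23).
Reduce top mod 23: now compute (0/23).
Top reduces to 0: gcd > 1, so the symbol is 0.

0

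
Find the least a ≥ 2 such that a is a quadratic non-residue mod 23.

(2/23) = +1, so 2 is a residue.
(3/23) = +1, so 3 is a residue.
(4/23) = +1, so 4 is a residue.
(5/23) = −1, so 5 is the smallest positive non-residue mod 23.

5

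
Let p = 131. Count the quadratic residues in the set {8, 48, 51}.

(8/131) = -1 → non-residue.
(48/131) = +1 → QR.
(51/131) = -1 → non-residue.
Total quadratic residues among the 3: 1.

1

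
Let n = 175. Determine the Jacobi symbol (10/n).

Pull out 2: since 175 ≡ 7 (mod 8), (2/175) = +1.
Reciprocity: 5 ≡ 1 and 175 ≡ 3 (mod 4), so (5/175) = +(175/5).
Reduce top mod 5: now compute (0/5).
Top reduces to 0: gcd > 1, so the symbol is 0.

0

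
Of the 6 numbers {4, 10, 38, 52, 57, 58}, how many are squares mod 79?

(4/79) = +1 → QR.
(10/79) = +1 → QR.
(38/79) = +1 → QR.
(52/79) = +1 → QR.
(57/79) = -1 → non-residue.
(58/79) = -1 → non-residue.
Total quadratic residues among the 6: 4.

4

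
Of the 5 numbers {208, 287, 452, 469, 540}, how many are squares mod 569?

4

(208/569) = +1 → QR.
(287/569) = +1 → QR.
(452/569) = +1 → QR.
(469/569) = +1 → QR.
(540/569) = -1 → non-residue.
Total quadratic residues among the 5: 4.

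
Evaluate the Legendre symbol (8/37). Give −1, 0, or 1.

-1

Pull out 2^3: since 37 ≡ 5 (mod 8), (2/37) = -1, so (2/37)^3 = -1.
Reached (1/37) = 1. Collecting the sign flips along the way, the symbol is -1.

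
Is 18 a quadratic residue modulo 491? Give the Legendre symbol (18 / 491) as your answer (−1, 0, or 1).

Euler's criterion: (18/491) ≡ 18^245 (mod 491).
18^2 ≡ 324 (mod 491)
18^4 ≡ 393 (mod 491)
18^8 ≡ 275 (mod 491)
18^16 ≡ 11 (mod 491)
18^32 ≡ 121 (mod 491)
18^64 ≡ 402 (mod 491)
18^128 ≡ 65 (mod 491)
18^245 = 18^(128+64+32+16+4+1) ≡ 490 (mod 491).
Result is 490 ≡ −1, so (18/491) = −1.

-1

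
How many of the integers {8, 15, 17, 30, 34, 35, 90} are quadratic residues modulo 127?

6

(8/127) = +1 → QR.
(15/127) = +1 → QR.
(17/127) = +1 → QR.
(30/127) = +1 → QR.
(34/127) = +1 → QR.
(35/127) = +1 → QR.
(90/127) = -1 → non-residue.
Total quadratic residues among the 7: 6.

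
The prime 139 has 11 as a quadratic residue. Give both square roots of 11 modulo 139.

Since 139 ≡ 3 (mod 4), a square root of 11 is 11^((139+1)/4) = 11^35 mod 139.
Repeated squaring: 11^2≡121, 11^4≡46, 11^8≡31, 11^16≡127, 11^32≡5 (mod 139).
11^35 = 11^(32+2+1) ≡ 122 (mod 139).
Check: 122² = 14884 ≡ 11 (mod 139). The two roots are 17 and 122.

17, 122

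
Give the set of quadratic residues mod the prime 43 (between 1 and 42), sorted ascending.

1,4,6,9,10,11,13,14,15,16,17,21,23,24,25,31,35,36,38,40,41

Square k = 1,…,21 (k and 43−k give the same square):
1²=1, 2²=4, 3²=9, 4²=16, 5²=25, 6²=36, 7²≡6, 8²≡21, 9²≡38, 10²≡14, 11²≡35, 12²≡15, 13²≡40, 14²≡24, 15²≡10, 16²≡41, 17²≡31, 18²≡23, 19²≡17, 20²≡13, 21²≡11 (mod 43).
So the quadratic residues mod 43 are {1, 4, 6, 9, 10, 11, 13, 14, 15, 16, 17, 21, 23, 24, 25, 31, 35, 36, 38, 40, 41}.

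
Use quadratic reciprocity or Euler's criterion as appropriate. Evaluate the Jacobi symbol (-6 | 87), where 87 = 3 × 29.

First reduce: -6 ≡ 81 (mod 87).
Reciprocity: 81 ≡ 1 and 87 ≡ 3 (mod 4), so (81/87) = +(87/81).
Reduce top mod 81: now compute (6/81).
Pull out 2: since 81 ≡ 1 (mod 8), (2/81) = +1.
Reciprocity: 3 ≡ 3 and 81 ≡ 1 (mod 4), so (3/81) = +(81/3).
Reduce top mod 3: now compute (0/3).
Top reduces to 0: gcd > 1, so the symbol is 0.

0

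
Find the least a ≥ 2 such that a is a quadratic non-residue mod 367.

3

(2/367) = +1, so 2 is a residue.
(3/367) = −1, so 3 is the smallest positive non-residue mod 367.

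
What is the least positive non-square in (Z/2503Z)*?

3

(2/2503) = +1, so 2 is a residue.
(3/2503) = −1, so 3 is the smallest positive non-residue mod 2503.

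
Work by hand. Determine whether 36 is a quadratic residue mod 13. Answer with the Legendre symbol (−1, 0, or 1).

1

First reduce: 36 ≡ 10 (mod 13).
Pull out 2: since 13 ≡ 5 (mod 8), (2/13) = -1.
Reciprocity: 5 ≡ 1 and 13 ≡ 1 (mod 4), so (5/13) = +(13/5).
Reduce top mod 5: now compute (3/5).
Reciprocity: 3 ≡ 3 and 5 ≡ 1 (mod 4), so (3/5) = +(5/3).
Reduce top mod 3: now compute (2/3).
Pull out 2: since 3 ≡ 3 (mod 8), (2/3) = -1.
Reached (1/3) = 1. Collecting the sign flips along the way, the symbol is +1.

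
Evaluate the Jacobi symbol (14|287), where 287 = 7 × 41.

Pull out 2: since 287 ≡ 7 (mod 8), (2/287) = +1.
Reciprocity: 7 ≡ 3 and 287 ≡ 3 (mod 4), so (7/287) = −(287/7).
Reduce top mod 7: now compute (0/7).
Top reduces to 0: gcd > 1, so the symbol is 0.

0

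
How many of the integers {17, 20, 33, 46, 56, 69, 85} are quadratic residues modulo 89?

4

(17/89) = +1 → QR.
(20/89) = +1 → QR.
(33/89) = -1 → non-residue.
(46/89) = -1 → non-residue.
(56/89) = -1 → non-residue.
(69/89) = +1 → QR.
(85/89) = +1 → QR.
Total quadratic residues among the 7: 4.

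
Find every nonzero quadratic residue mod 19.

Square k = 1,…,9 (k and 19−k give the same square):
1²=1, 2²=4, 3²=9, 4²=16, 5²≡6, 6²≡17, 7²≡11, 8²≡7, 9²≡5 (mod 19).
So the quadratic residues mod 19 are {1, 4, 5, 6, 7, 9, 11, 16, 17}.

1,4,5,6,7,9,11,16,17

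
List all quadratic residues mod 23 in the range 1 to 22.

Square k = 1,…,11 (k and 23−k give the same square):
1²=1, 2²=4, 3²=9, 4²=16, 5²≡2, 6²≡13, 7²≡3, 8²≡18, 9²≡12, 10²≡8, 11²≡6 (mod 23).
So the quadratic residues mod 23 are {1, 2, 3, 4, 6, 8, 9, 12, 13, 16, 18}.

1 2 3 4 6 8 9 12 13 16 18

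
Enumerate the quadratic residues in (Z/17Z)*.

1, 2, 4, 8, 9, 13, 15, 16

Square k = 1,…,8 (k and 17−k give the same square):
1²=1, 2²=4, 3²=9, 4²=16, 5²≡8, 6²≡2, 7²≡15, 8²≡13 (mod 17).
So the quadratic residues mod 17 are {1, 2, 4, 8, 9, 13, 15, 16}.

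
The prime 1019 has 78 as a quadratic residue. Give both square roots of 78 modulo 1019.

Since 1019 ≡ 3 (mod 4), a square root of 78 is 78^((1019+1)/4) = 78^255 mod 1019.
Repeated squaring: 78^2≡989, 78^4≡900, 78^8≡914, 78^16≡835, 78^32≡229, 78^64≡472, 78^128≡642 (mod 1019).
78^255 = 78^(128+64+32+16+8+4+2+1) ≡ 973 (mod 1019).
Check: 973² = 946729 ≡ 78 (mod 1019). The two roots are 46 and 973.

46, 973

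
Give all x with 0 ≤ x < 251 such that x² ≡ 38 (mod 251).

17, 234

Since 251 ≡ 3 (mod 4), a square root of 38 is 38^((251+1)/4) = 38^63 mod 251.
Repeated squaring: 38^2≡189, 38^4≡79, 38^8≡217, 38^16≡152, 38^32≡12 (mod 251).
38^63 = 38^(32+16+8+4+2+1) ≡ 17 (mod 251).
Check: 17² = 289 ≡ 38 (mod 251). The two roots are 17 and 234.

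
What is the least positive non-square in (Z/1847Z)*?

5

(2/1847) = +1, so 2 is a residue.
(3/1847) = +1, so 3 is a residue.
(4/1847) = +1, so 4 is a residue.
(5/1847) = −1, so 5 is the smallest positive non-residue mod 1847.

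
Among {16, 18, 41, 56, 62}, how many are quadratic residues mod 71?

2

(16/71) = +1 → QR.
(18/71) = +1 → QR.
(41/71) = -1 → non-residue.
(56/71) = -1 → non-residue.
(62/71) = -1 → non-residue.
Total quadratic residues among the 5: 2.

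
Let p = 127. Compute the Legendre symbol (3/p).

-1

Euler's criterion: (3/127) ≡ 3^63 (mod 127).
3^2 ≡ 9 (mod 127)
3^4 ≡ 81 (mod 127)
3^8 ≡ 84 (mod 127)
3^16 ≡ 71 (mod 127)
3^32 ≡ 88 (mod 127)
3^63 = 3^(32+16+8+4+2+1) ≡ 126 (mod 127).
Result is 126 ≡ −1, so (3/127) = −1.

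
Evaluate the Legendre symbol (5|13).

-1

Euler's criterion: (5/13) ≡ 5^6 (mod 13).
5^2 ≡ 12 (mod 13)
5^4 ≡ 1 (mod 13)
5^6 = 5^(4+2) ≡ 12 (mod 13).
Result is 12 ≡ −1, so (5/13) = −1.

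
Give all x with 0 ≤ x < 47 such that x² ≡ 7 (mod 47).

17, 30

Since 47 ≡ 3 (mod 4), a square root of 7 is 7^((47+1)/4) = 7^12 mod 47.
Repeated squaring: 7^2≡2, 7^4≡4, 7^8≡16 (mod 47).
7^12 = 7^(8+4) ≡ 17 (mod 47).
Check: 17² = 289 ≡ 7 (mod 47). The two roots are 17 and 30.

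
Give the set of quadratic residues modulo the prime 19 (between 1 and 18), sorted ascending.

1, 4, 5, 6, 7, 9, 11, 16, 17

Square k = 1,…,9 (k and 19−k give the same square):
1²=1, 2²=4, 3²=9, 4²=16, 5²≡6, 6²≡17, 7²≡11, 8²≡7, 9²≡5 (mod 19).
So the quadratic residues mod 19 are {1, 4, 5, 6, 7, 9, 11, 16, 17}.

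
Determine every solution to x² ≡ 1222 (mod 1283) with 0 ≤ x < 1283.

113, 1170

Since 1283 ≡ 3 (mod 4), a square root of 1222 is 1222^((1283+1)/4) = 1222^321 mod 1283.
Repeated squaring: 1222^2≡1155, 1222^4≡988, 1222^8≡1064, 1222^16≡490, 1222^32≡179, 1222^64≡1249, 1222^128≡1156, 1222^256≡733 (mod 1283).
1222^321 = 1222^(256+64+1) ≡ 1170 (mod 1283).
Check: 1170² = 1368900 ≡ 1222 (mod 1283). The two roots are 113 and 1170.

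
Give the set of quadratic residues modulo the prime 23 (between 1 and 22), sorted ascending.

1 2 3 4 6 8 9 12 13 16 18

Square k = 1,…,11 (k and 23−k give the same square):
1²=1, 2²=4, 3²=9, 4²=16, 5²≡2, 6²≡13, 7²≡3, 8²≡18, 9²≡12, 10²≡8, 11²≡6 (mod 23).
So the quadratic residues mod 23 are {1, 2, 3, 4, 6, 8, 9, 12, 13, 16, 18}.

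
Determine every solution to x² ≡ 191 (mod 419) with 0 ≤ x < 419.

Since 419 ≡ 3 (mod 4), a square root of 191 is 191^((419+1)/4) = 191^105 mod 419.
Repeated squaring: 191^2≡28, 191^4≡365, 191^8≡402, 191^16≡289, 191^32≡140, 191^64≡326 (mod 419).
191^105 = 191^(64+32+8+1) ≡ 97 (mod 419).
Check: 97² = 9409 ≡ 191 (mod 419). The two roots are 97 and 322.

97, 322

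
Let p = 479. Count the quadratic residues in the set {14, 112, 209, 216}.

(14/479) = +1 → QR.
(112/479) = +1 → QR.
(209/479) = -1 → non-residue.
(216/479) = +1 → QR.
Total quadratic residues among the 4: 3.

3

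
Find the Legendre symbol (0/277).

0

Top reduces to 0: gcd > 1, so the symbol is 0.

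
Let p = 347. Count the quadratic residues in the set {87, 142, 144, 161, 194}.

4

(87/347) = +1 → QR.
(142/347) = -1 → non-residue.
(144/347) = +1 → QR.
(161/347) = +1 → QR.
(194/347) = +1 → QR.
Total quadratic residues among the 5: 4.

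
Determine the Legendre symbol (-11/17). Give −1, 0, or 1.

-1

First reduce: -11 ≡ 6 (mod 17).
Pull out 2: since 17 ≡ 1 (mod 8), (2/17) = +1.
Reciprocity: 3 ≡ 3 and 17 ≡ 1 (mod 4), so (3/17) = +(17/3).
Reduce top mod 3: now compute (2/3).
Pull out 2: since 3 ≡ 3 (mod 8), (2/3) = -1.
Reached (1/3) = 1. Collecting the sign flips along the way, the symbol is -1.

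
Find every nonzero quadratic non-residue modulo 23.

Square k = 1,…,11 (k and 23−k give the same square):
1²=1, 2²=4, 3²=9, 4²=16, 5²≡2, 6²≡13, 7²≡3, 8²≡18, 9²≡12, 10²≡8, 11²≡6 (mod 23).
The residues are {1, 2, 3, 4, 6, 8, 9, 12, 13, 16, 18}; the non-residues are the remaining 11 nonzero classes.

5,7,10,11,14,15,17,19,20,21,22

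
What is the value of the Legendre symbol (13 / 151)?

-1

Reciprocity: 13 ≡ 1 and 151 ≡ 3 (mod 4), so (13/151) = +(151/13).
Reduce top mod 13: now compute (8/13).
Pull out 2^3: since 13 ≡ 5 (mod 8), (2/13) = -1, so (2/13)^3 = -1.
Reached (1/13) = 1. Collecting the sign flips along the way, the symbol is -1.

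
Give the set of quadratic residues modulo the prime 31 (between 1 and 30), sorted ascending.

Square k = 1,…,15 (k and 31−k give the same square):
1²=1, 2²=4, 3²=9, 4²=16, 5²=25, 6²≡5, 7²≡18, 8²≡2, 9²≡19, 10²≡7, 11²≡28, 12²≡20, 13²≡14, 14²≡10, 15²≡8 (mod 31).
So the quadratic residues mod 31 are {1, 2, 4, 5, 7, 8, 9, 10, 14, 16, 18, 19, 20, 25, 28}.

1 2 4 5 7 8 9 10 14 16 18 19 20 25 28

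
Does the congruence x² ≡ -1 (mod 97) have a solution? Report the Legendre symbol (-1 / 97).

Euler's criterion: (-1/97) ≡ 96^48 (mod 97).
96^2 ≡ 1 (mod 97)
96^4 ≡ 1 (mod 97)
96^8 ≡ 1 (mod 97)
96^16 ≡ 1 (mod 97)
96^32 ≡ 1 (mod 97)
96^48 = 96^(32+16) ≡ 1 (mod 97).
Result is 1, so (-1/97) = 1.

1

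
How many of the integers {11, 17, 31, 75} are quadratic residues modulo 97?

3

(11/97) = +1 → QR.
(17/97) = -1 → non-residue.
(31/97) = +1 → QR.
(75/97) = +1 → QR.
Total quadratic residues among the 4: 3.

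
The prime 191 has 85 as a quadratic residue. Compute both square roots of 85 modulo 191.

64, 127

Since 191 ≡ 3 (mod 4), a square root of 85 is 85^((191+1)/4) = 85^48 mod 191.
Repeated squaring: 85^2≡158, 85^4≡134, 85^8≡2, 85^16≡4, 85^32≡16 (mod 191).
85^48 = 85^(32+16) ≡ 64 (mod 191).
Check: 64² = 4096 ≡ 85 (mod 191). The two roots are 64 and 127.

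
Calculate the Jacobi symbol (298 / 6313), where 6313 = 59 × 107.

Pull out 2: since 6313 ≡ 1 (mod 8), (2/6313) = +1.
Reciprocity: 149 ≡ 1 and 6313 ≡ 1 (mod 4), so (149/6313) = +(6313/149).
Reduce top mod 149: now compute (55/149).
Reciprocity: 55 ≡ 3 and 149 ≡ 1 (mod 4), so (55/149) = +(149/55).
Reduce top mod 55: now compute (39/55).
Reciprocity: 39 ≡ 3 and 55 ≡ 3 (mod 4), so (39/55) = −(55/39).
Reduce top mod 39: now compute (16/39).
Pull out 2^4: since 39 ≡ 7 (mod 8), (2/39) = +1, so (2/39)^4 = +1.
Reached (1/39) = 1. Collecting the sign flips along the way, the symbol is -1.

-1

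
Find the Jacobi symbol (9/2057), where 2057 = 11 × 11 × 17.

1

Reciprocity: 9 ≡ 1 and 2057 ≡ 1 (mod 4), so (9/2057) = +(2057/9).
Reduce top mod 9: now compute (5/9).
Reciprocity: 5 ≡ 1 and 9 ≡ 1 (mod 4), so (5/9) = +(9/5).
Reduce top mod 5: now compute (4/5).
Pull out 2^2: since 5 ≡ 5 (mod 8), (2/5) = -1, so (2/5)^2 = +1.
Reached (1/5) = 1. Collecting the sign flips along the way, the symbol is +1.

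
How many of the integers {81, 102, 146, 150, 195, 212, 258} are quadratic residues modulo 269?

4

(81/269) = +1 → QR.
(102/269) = -1 → non-residue.
(146/269) = -1 → non-residue.
(150/269) = +1 → QR.
(195/269) = -1 → non-residue.
(212/269) = +1 → QR.
(258/269) = +1 → QR.
Total quadratic residues among the 7: 4.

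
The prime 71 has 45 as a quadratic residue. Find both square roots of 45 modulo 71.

Since 71 ≡ 3 (mod 4), a square root of 45 is 45^((71+1)/4) = 45^18 mod 71.
Repeated squaring: 45^2≡37, 45^4≡20, 45^8≡45, 45^16≡37 (mod 71).
45^18 = 45^(16+2) ≡ 20 (mod 71).
Check: 20² = 400 ≡ 45 (mod 71). The two roots are 20 and 51.

20, 51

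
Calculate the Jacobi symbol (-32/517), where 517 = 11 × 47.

-1

First reduce: -32 ≡ 485 (mod 517).
Reciprocity: 485 ≡ 1 and 517 ≡ 1 (mod 4), so (485/517) = +(517/485).
Reduce top mod 485: now compute (32/485).
Pull out 2^5: since 485 ≡ 5 (mod 8), (2/485) = -1, so (2/485)^5 = -1.
Reached (1/485) = 1. Collecting the sign flips along the way, the symbol is -1.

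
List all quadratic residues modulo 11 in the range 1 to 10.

Square k = 1,…,5 (k and 11−k give the same square):
1²=1, 2²=4, 3²=9, 4²≡5, 5²≡3 (mod 11).
So the quadratic residues mod 11 are {1, 3, 4, 5, 9}.

1 3 4 5 9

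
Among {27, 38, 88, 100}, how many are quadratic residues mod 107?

2

(27/107) = +1 → QR.
(38/107) = -1 → non-residue.
(88/107) = -1 → non-residue.
(100/107) = +1 → QR.
Total quadratic residues among the 4: 2.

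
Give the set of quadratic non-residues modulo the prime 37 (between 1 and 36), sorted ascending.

2, 5, 6, 8, 13, 14, 15, 17, 18, 19, 20, 22, 23, 24, 29, 31, 32, 35

Square k = 1,…,18 (k and 37−k give the same square):
1²=1, 2²=4, 3²=9, 4²=16, 5²=25, 6²=36, 7²≡12, 8²≡27, 9²≡7, 10²≡26, 11²≡10, 12²≡33, 13²≡21, 14²≡11, 15²≡3, 16²≡34, 17²≡30, 18²≡28 (mod 37).
The residues are {1, 3, 4, 7, 9, 10, 11, 12, 16, 21, 25, 26, 27, 28, 30, 33, 34, 36}; the non-residues are the remaining 18 nonzero classes.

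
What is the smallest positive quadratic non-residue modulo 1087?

3

(2/1087) = +1, so 2 is a residue.
(3/1087) = −1, so 3 is the smallest positive non-residue mod 1087.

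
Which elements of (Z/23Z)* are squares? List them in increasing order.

Square k = 1,…,11 (k and 23−k give the same square):
1²=1, 2²=4, 3²=9, 4²=16, 5²≡2, 6²≡13, 7²≡3, 8²≡18, 9²≡12, 10²≡8, 11²≡6 (mod 23).
So the quadratic residues mod 23 are {1, 2, 3, 4, 6, 8, 9, 12, 13, 16, 18}.

1, 2, 3, 4, 6, 8, 9, 12, 13, 16, 18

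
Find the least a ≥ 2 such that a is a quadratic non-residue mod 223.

3

(2/223) = +1, so 2 is a residue.
(3/223) = −1, so 3 is the smallest positive non-residue mod 223.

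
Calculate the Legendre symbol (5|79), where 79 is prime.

1

Euler's criterion: (5/79) ≡ 5^39 (mod 79).
5^2 ≡ 25 (mod 79)
5^4 ≡ 72 (mod 79)
5^8 ≡ 49 (mod 79)
5^16 ≡ 31 (mod 79)
5^32 ≡ 13 (mod 79)
5^39 = 5^(32+4+2+1) ≡ 1 (mod 79).
Result is 1, so (5/79) = 1.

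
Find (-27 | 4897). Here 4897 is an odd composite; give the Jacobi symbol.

1

First reduce: -27 ≡ 4870 (mod 4897).
Pull out 2: since 4897 ≡ 1 (mod 8), (2/4897) = +1.
Reciprocity: 2435 ≡ 3 and 4897 ≡ 1 (mod 4), so (2435/4897) = +(4897/2435).
Reduce top mod 2435: now compute (27/2435).
Reciprocity: 27 ≡ 3 and 2435 ≡ 3 (mod 4), so (27/2435) = −(2435/27).
Reduce top mod 27: now compute (5/27).
Reciprocity: 5 ≡ 1 and 27 ≡ 3 (mod 4), so (5/27) = +(27/5).
Reduce top mod 5: now compute (2/5).
Pull out 2: since 5 ≡ 5 (mod 8), (2/5) = -1.
Reached (1/5) = 1. Collecting the sign flips along the way, the symbol is +1.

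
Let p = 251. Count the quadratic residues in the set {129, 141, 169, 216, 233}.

2

(129/251) = -1 → non-residue.
(141/251) = -1 → non-residue.
(169/251) = +1 → QR.
(216/251) = -1 → non-residue.
(233/251) = +1 → QR.
Total quadratic residues among the 5: 2.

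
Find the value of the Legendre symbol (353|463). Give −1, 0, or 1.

Reciprocity: 353 ≡ 1 and 463 ≡ 3 (mod 4), so (353/463) = +(463/353).
Reduce top mod 353: now compute (110/353).
Pull out 2: since 353 ≡ 1 (mod 8), (2/353) = +1.
Reciprocity: 55 ≡ 3 and 353 ≡ 1 (mod 4), so (55/353) = +(353/55).
Reduce top mod 55: now compute (23/55).
Reciprocity: 23 ≡ 3 and 55 ≡ 3 (mod 4), so (23/55) = −(55/23).
Reduce top mod 23: now compute (9/23).
Reciprocity: 9 ≡ 1 and 23 ≡ 3 (mod 4), so (9/23) = +(23/9).
Reduce top mod 9: now compute (5/9).
Reciprocity: 5 ≡ 1 and 9 ≡ 1 (mod 4), so (5/9) = +(9/5).
Reduce top mod 5: now compute (4/5).
Pull out 2^2: since 5 ≡ 5 (mod 8), (2/5) = -1, so (2/5)^2 = +1.
Reached (1/5) = 1. Collecting the sign flips along the way, the symbol is -1.

-1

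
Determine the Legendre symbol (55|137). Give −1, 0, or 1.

Reciprocity: 55 ≡ 3 and 137 ≡ 1 (mod 4), so (55/137) = +(137/55).
Reduce top mod 55: now compute (27/55).
Reciprocity: 27 ≡ 3 and 55 ≡ 3 (mod 4), so (27/55) = −(55/27).
Reduce top mod 27: now compute (1/27).
Reached (1/27) = 1. Collecting the sign flips along the way, the symbol is -1.

-1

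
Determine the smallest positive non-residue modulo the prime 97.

(2/97) = +1, so 2 is a residue.
(3/97) = +1, so 3 is a residue.
(4/97) = +1, so 4 is a residue.
(5/97) = −1, so 5 is the smallest positive non-residue mod 97.

5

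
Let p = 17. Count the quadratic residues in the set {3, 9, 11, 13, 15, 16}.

4

(3/17) = -1 → non-residue.
(9/17) = +1 → QR.
(11/17) = -1 → non-residue.
(13/17) = +1 → QR.
(15/17) = +1 → QR.
(16/17) = +1 → QR.
Total quadratic residues among the 6: 4.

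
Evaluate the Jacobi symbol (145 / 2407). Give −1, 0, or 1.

Reciprocity: 145 ≡ 1 and 2407 ≡ 3 (mod 4), so (145/2407) = +(2407/145).
Reduce top mod 145: now compute (87/145).
Reciprocity: 87 ≡ 3 and 145 ≡ 1 (mod 4), so (87/145) = +(145/87).
Reduce top mod 87: now compute (58/87).
Pull out 2: since 87 ≡ 7 (mod 8), (2/87) = +1.
Reciprocity: 29 ≡ 1 and 87 ≡ 3 (mod 4), so (29/87) = +(87/29).
Reduce top mod 29: now compute (0/29).
Top reduces to 0: gcd > 1, so the symbol is 0.

0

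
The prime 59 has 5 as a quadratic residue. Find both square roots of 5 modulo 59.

Since 59 ≡ 3 (mod 4), a square root of 5 is 5^((59+1)/4) = 5^15 mod 59.
Repeated squaring: 5^2≡25, 5^4≡35, 5^8≡45 (mod 59).
5^15 = 5^(8+4+2+1) ≡ 51 (mod 59).
Check: 51² = 2601 ≡ 5 (mod 59). The two roots are 8 and 51.

8, 51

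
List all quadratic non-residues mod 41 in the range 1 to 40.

3,6,7,11,12,13,14,15,17,19,22,24,26,27,28,29,30,34,35,38

Square k = 1,…,20 (k and 41−k give the same square):
1²=1, 2²=4, 3²=9, 4²=16, 5²=25, 6²=36, 7²≡8, 8²≡23, 9²≡40, 10²≡18, 11²≡39, 12²≡21, 13²≡5, 14²≡32, 15²≡20, 16²≡10, 17²≡2, 18²≡37, 19²≡33, 20²≡31 (mod 41).
The residues are {1, 2, 4, 5, 8, 9, 10, 16, 18, 20, 21, 23, 25, 31, 32, 33, 36, 37, 39, 40}; the non-residues are the remaining 20 nonzero classes.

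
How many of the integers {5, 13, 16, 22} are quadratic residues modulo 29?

4

(5/29) = +1 → QR.
(13/29) = +1 → QR.
(16/29) = +1 → QR.
(22/29) = +1 → QR.
Total quadratic residues among the 4: 4.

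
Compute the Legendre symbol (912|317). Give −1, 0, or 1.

Euler's criterion: (912/317) ≡ 278^158 (mod 317).
278^2 ≡ 253 (mod 317)
278^4 ≡ 292 (mod 317)
278^8 ≡ 308 (mod 317)
278^16 ≡ 81 (mod 317)
278^32 ≡ 221 (mod 317)
278^64 ≡ 23 (mod 317)
278^128 ≡ 212 (mod 317)
278^158 = 278^(128+16+8+4+2) ≡ 1 (mod 317).
Result is 1, so (912/317) = 1.

1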